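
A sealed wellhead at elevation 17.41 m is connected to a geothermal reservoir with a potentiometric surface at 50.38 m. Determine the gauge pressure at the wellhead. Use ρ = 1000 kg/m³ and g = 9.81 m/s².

Head above the cap: Δh = 50.38 − 17.41 = 32.97 m.
P = ρgΔh = 1000 × 9.81 × 32.97 = 323436 Pa ≈ 323 kPa.

P ≈ 323 kPa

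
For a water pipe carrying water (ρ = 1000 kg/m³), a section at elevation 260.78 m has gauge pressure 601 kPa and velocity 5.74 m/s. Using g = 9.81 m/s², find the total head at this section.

h ≈ 323.72 m

Pressure head ψ = P/(ρg) = 601×1000 / (1000 × 9.81) = 61.26 m.
Velocity head = v²/(2g) = 5.74² / (2 × 9.81) = 1.679 m.
h = z + ψ + v²/(2g) = 260.78 + 61.26 + 1.679 = 323.72 m.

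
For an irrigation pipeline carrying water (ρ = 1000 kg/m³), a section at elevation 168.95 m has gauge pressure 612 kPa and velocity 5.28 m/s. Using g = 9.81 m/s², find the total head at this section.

h ≈ 232.76 m

Pressure head ψ = P/(ρg) = 612×1000 / (1000 × 9.81) = 62.39 m.
Velocity head = v²/(2g) = 5.28² / (2 × 9.81) = 1.421 m.
h = z + ψ + v²/(2g) = 168.95 + 62.39 + 1.421 = 232.76 m.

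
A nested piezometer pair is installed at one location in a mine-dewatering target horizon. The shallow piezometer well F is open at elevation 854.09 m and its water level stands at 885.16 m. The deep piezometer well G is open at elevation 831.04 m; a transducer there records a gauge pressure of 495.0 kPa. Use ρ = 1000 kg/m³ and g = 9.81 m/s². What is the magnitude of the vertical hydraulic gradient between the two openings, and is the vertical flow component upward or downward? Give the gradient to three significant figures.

|i_v| ≈ 0.159; vertical flow is downward

Total head at well F: h = 885.16 m (water level in the standpipe).
Pressure head at well G: ψ = P/(ρg) = 495.0×1000 / (1000 × 9.81) = 50.46 m.
Total head at well G: h = z + ψ = 831.04 + 50.46 = 881.50 m.
Δh = h(well F) − h(well G) = 885.16 − 881.50 = 3.66 m.
Vertical separation Δz = 854.09 − 831.04 = 23.05 m.
|i_v| = |Δh| / Δz = 3.66 / 23.05 = 0.159.
Head is higher in the shallow piezometer, so vertical flow is downward (recharge condition).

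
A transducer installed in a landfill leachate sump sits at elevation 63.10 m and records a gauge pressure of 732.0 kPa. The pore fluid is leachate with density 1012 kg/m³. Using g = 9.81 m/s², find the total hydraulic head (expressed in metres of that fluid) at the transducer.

h ≈ 136.83 m

ψ = P/(ρg) = 732.0×1000 / (1012 × 9.81) = 73.73 m.
h = z + ψ = 63.10 + 73.73 = 136.83 m.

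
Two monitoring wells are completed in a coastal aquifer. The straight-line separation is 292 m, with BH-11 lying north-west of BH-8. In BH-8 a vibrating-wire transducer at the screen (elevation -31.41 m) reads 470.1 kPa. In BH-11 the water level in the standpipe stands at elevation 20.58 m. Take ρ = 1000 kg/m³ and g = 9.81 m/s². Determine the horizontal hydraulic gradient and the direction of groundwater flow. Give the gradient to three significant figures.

Pressure head at BH-8: ψ = P/(ρg) = 470.1×1000 / (1000 × 9.81) = 47.92 m.
Total head at BH-8: h = z + ψ = -31.41 + 47.92 = 16.51 m.
Total head at BH-11: h = 20.58 m (water level in the piezometer is the total head).
Head difference: h(BH-8) − h(BH-11) = 16.51 − 20.58 = -4.07 m.
Hydraulic gradient: i = |Δh| / L = 4.07 / 292 = 0.0139.
Flow is from higher to lower head: from BH-11 toward BH-8, i.e. toward the south-east.

i ≈ 0.0139; groundwater flows toward the south-east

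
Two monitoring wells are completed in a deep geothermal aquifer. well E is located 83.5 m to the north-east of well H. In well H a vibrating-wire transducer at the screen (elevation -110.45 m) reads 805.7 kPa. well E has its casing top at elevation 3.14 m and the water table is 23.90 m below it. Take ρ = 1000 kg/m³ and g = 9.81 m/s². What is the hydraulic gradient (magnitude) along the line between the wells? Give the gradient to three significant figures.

i ≈ 0.0905

Pressure head at well H: ψ = P/(ρg) = 805.7×1000 / (1000 × 9.81) = 82.13 m.
Total head at well H: h = z + ψ = -110.45 + 82.13 = -28.32 m.
Total head at well E: h = 3.14 − 23.90 = -20.76 m.
Head difference: h(well H) − h(well E) = -28.32 − (-20.76) = -7.56 m.
Hydraulic gradient: i = |Δh| / L = 7.56 / 83.5 = 0.0905.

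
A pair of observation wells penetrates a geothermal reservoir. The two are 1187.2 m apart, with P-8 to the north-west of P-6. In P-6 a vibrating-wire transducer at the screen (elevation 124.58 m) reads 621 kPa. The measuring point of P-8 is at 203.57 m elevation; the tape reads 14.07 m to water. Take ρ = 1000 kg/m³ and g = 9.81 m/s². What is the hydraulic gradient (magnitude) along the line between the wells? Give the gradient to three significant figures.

Pressure head at P-6: ψ = P/(ρg) = 621×1000 / (1000 × 9.81) = 63.30 m.
Total head at P-6: h = z + ψ = 124.58 + 63.30 = 187.88 m.
Total head at P-8: h = 203.57 − 14.07 = 189.50 m.
Head difference: h(P-6) − h(P-8) = 187.88 − 189.50 = -1.62 m.
Hydraulic gradient: i = |Δh| / L = 1.62 / 1187.2 = 0.00136.

i ≈ 0.00136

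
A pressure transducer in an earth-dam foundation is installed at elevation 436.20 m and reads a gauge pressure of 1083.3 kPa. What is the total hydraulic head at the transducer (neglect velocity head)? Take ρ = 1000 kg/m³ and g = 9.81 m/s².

ψ = P/(ρg) = 1083.3×1000 / (1000 × 9.81) = 110.43 m.
h = z + ψ = 436.20 + 110.43 = 546.63 m.

h ≈ 546.63 m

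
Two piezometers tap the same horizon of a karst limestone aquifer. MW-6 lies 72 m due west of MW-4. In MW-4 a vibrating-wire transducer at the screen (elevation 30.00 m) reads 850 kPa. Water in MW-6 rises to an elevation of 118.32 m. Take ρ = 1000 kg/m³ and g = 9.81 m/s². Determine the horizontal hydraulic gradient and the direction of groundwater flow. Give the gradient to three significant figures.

Pressure head at MW-4: ψ = P/(ρg) = 850×1000 / (1000 × 9.81) = 86.65 m.
Total head at MW-4: h = z + ψ = 30.00 + 86.65 = 116.65 m.
Total head at MW-6: h = 118.32 m (water level in the piezometer is the total head).
Head difference: h(MW-4) − h(MW-6) = 116.65 − 118.32 = -1.67 m.
Hydraulic gradient: i = |Δh| / L = 1.67 / 72 = 0.0232.
Flow is from higher to lower head: from MW-6 toward MW-4, i.e. toward the east.

i ≈ 0.0232; groundwater flows toward the east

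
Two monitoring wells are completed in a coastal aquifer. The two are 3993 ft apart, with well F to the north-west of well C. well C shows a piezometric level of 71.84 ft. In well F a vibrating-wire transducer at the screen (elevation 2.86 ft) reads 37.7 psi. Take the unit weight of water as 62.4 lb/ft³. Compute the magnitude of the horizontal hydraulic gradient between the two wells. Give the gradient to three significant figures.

i ≈ 0.00451

Total head at well C: h = 71.84 ft (water level in the piezometer is the total head).
Pressure head at well F: ψ = 144·P/γ = 144 × 37.7 / 62.4 = 87.00 ft.
Total head at well F: h = z + ψ = 2.86 + 87.00 = 89.86 ft.
Head difference: h(well C) − h(well F) = 71.84 − 89.86 = -18.02 ft.
Hydraulic gradient: i = |Δh| / L = 18.02 / 3993 = 0.00451.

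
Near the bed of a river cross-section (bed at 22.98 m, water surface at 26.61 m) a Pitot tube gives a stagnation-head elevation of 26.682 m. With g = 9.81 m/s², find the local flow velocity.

v ≈ 1.19 m/s

Near the bed, under hydrostatic conditions, the piezometric head (z + ψ) equals the free-surface elevation, 26.61 m.
Velocity head = total − piezometric = 26.682 − 26.61 = 0.072 m.
v = √(2g·h_v) = √(2 × 9.81 × 0.072) = 1.19 m/s.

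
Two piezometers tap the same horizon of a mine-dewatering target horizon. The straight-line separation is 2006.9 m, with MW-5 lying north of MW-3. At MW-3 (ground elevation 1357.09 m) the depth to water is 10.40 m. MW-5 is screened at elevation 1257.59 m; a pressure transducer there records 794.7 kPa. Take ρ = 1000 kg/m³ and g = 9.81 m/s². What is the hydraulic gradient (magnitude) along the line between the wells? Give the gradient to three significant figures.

i ≈ 0.00403

Total head at MW-3: h = 1357.09 − 10.40 = 1346.69 m.
Pressure head at MW-5: ψ = P/(ρg) = 794.7×1000 / (1000 × 9.81) = 81.01 m.
Total head at MW-5: h = z + ψ = 1257.59 + 81.01 = 1338.60 m.
Head difference: h(MW-3) − h(MW-5) = 1346.69 − 1338.60 = 8.09 m.
Hydraulic gradient: i = |Δh| / L = 8.09 / 2006.9 = 0.00403.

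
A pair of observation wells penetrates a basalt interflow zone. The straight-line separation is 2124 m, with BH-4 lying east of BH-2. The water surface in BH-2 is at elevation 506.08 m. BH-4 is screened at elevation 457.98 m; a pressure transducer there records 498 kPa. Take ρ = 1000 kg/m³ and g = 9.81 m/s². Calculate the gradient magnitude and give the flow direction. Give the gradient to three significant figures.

Total head at BH-2: h = 506.08 m (water level in the piezometer is the total head).
Pressure head at BH-4: ψ = P/(ρg) = 498×1000 / (1000 × 9.81) = 50.76 m.
Total head at BH-4: h = z + ψ = 457.98 + 50.76 = 508.74 m.
Head difference: h(BH-2) − h(BH-4) = 506.08 − 508.74 = -2.66 m.
Hydraulic gradient: i = |Δh| / L = 2.66 / 2124 = 0.00125.
Flow is from higher to lower head: from BH-4 toward BH-2, i.e. toward the west.

i ≈ 0.00125; groundwater flows toward the west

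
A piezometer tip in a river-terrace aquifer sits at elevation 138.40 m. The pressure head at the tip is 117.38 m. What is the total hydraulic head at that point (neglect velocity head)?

h ≈ 255.78 m

h = z + ψ = 138.40 + 117.38 = 255.78 m.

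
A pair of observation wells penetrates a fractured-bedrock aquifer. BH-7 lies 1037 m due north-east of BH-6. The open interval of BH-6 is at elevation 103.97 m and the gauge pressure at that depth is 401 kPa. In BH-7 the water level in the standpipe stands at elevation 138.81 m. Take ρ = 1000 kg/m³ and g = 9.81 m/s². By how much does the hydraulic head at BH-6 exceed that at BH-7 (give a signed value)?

Δh ≈ 6.04 m

Pressure head at BH-6: ψ = P/(ρg) = 401×1000 / (1000 × 9.81) = 40.88 m.
Total head at BH-6: h = z + ψ = 103.97 + 40.88 = 144.85 m.
Total head at BH-7: h = 138.81 m (water level in the piezometer is the total head).
Head difference: h(BH-6) − h(BH-7) = 144.85 − 138.81 = 6.04 m.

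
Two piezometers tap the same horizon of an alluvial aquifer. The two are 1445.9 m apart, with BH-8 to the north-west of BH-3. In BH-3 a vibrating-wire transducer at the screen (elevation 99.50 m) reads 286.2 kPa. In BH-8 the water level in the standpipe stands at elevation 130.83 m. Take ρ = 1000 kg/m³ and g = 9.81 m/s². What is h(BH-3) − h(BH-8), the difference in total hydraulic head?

Δh ≈ -2.16 m

Pressure head at BH-3: ψ = P/(ρg) = 286.2×1000 / (1000 × 9.81) = 29.17 m.
Total head at BH-3: h = z + ψ = 99.50 + 29.17 = 128.67 m.
Total head at BH-8: h = 130.83 m (water level in the piezometer is the total head).
Head difference: h(BH-3) − h(BH-8) = 128.67 − 130.83 = -2.16 m.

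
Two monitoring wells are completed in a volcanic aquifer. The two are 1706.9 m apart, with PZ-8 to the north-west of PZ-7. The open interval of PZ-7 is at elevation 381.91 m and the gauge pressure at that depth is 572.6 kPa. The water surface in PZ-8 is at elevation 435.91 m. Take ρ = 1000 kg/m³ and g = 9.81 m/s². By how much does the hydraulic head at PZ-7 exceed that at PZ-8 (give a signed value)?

Pressure head at PZ-7: ψ = P/(ρg) = 572.6×1000 / (1000 × 9.81) = 58.37 m.
Total head at PZ-7: h = z + ψ = 381.91 + 58.37 = 440.28 m.
Total head at PZ-8: h = 435.91 m (water level in the piezometer is the total head).
Head difference: h(PZ-7) − h(PZ-8) = 440.28 − 435.91 = 4.37 m.

Δh ≈ 4.37 m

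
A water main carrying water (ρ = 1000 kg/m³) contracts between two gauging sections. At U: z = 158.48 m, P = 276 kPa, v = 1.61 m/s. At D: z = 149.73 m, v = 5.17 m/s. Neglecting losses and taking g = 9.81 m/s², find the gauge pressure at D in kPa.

Pressure head at U: ψ₁ = P₁/(ρg) = 276×1000 / (1000 × 9.81) = 28.13 m.
Velocity heads: v₁²/2g = 1.61²/19.62 = 0.132 m; v₂²/2g = 5.17²/19.62 = 1.362 m.
Total head H = z₁ + ψ₁ + v₁²/2g = 158.48 + 28.13 + 0.132 = 186.74 m.
ψ₂ = H − z₂ − v₂²/2g = 186.74 − 149.73 − 1.362 = 35.65 m.
P₂ = ρgψ₂ = 1000 × 9.81 × 35.65 ≈ 350 kPa.

P₂ ≈ 350 kPa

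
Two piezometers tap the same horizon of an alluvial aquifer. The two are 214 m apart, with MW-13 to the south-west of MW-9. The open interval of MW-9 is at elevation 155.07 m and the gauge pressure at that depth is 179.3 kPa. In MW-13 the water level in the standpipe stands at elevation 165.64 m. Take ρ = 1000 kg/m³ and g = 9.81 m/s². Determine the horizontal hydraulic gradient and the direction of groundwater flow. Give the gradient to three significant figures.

Pressure head at MW-9: ψ = P/(ρg) = 179.3×1000 / (1000 × 9.81) = 18.28 m.
Total head at MW-9: h = z + ψ = 155.07 + 18.28 = 173.35 m.
Total head at MW-13: h = 165.64 m (water level in the piezometer is the total head).
Head difference: h(MW-9) − h(MW-13) = 173.35 − 165.64 = 7.71 m.
Hydraulic gradient: i = |Δh| / L = 7.71 / 214 = 0.0360.
Flow is from higher to lower head: from MW-9 toward MW-13, i.e. toward the south-west.

i ≈ 0.0360; groundwater flows toward the south-west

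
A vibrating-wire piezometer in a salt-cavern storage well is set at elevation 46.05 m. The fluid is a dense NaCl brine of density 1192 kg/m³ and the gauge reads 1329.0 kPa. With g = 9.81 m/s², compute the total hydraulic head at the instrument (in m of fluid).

h ≈ 159.70 m

ψ = P/(ρg) = 1329.0×1000 / (1192 × 9.81) = 113.65 m.
h = z + ψ = 46.05 + 113.65 = 159.70 m.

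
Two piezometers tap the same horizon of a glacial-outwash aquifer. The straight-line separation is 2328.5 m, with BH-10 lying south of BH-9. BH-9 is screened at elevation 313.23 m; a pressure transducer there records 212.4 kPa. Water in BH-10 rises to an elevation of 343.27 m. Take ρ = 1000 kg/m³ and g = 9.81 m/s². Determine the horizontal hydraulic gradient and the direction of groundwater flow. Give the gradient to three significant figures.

i ≈ 0.00360; groundwater flows toward the north

Pressure head at BH-9: ψ = P/(ρg) = 212.4×1000 / (1000 × 9.81) = 21.65 m.
Total head at BH-9: h = z + ψ = 313.23 + 21.65 = 334.88 m.
Total head at BH-10: h = 343.27 m (water level in the piezometer is the total head).
Head difference: h(BH-9) − h(BH-10) = 334.88 − 343.27 = -8.39 m.
Hydraulic gradient: i = |Δh| / L = 8.39 / 2328.5 = 0.00360.
Flow is from higher to lower head: from BH-10 toward BH-9, i.e. toward the north.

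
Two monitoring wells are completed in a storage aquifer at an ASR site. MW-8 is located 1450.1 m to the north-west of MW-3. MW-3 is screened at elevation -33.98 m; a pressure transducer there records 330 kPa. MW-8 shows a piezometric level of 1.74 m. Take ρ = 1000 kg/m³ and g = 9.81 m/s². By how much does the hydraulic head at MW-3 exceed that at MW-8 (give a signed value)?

Pressure head at MW-3: ψ = P/(ρg) = 330×1000 / (1000 × 9.81) = 33.64 m.
Total head at MW-3: h = z + ψ = -33.98 + 33.64 = -0.34 m.
Total head at MW-8: h = 1.74 m (water level in the piezometer is the total head).
Head difference: h(MW-3) − h(MW-8) = -0.34 − 1.74 = -2.08 m.

Δh ≈ -2.08 m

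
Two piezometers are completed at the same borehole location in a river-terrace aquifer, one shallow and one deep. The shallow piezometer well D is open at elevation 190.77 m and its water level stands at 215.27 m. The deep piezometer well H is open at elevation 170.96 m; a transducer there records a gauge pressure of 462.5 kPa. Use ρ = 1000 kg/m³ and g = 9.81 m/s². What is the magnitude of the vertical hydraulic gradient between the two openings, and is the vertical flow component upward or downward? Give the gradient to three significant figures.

Total head at well D: h = 215.27 m (water level in the standpipe).
Pressure head at well H: ψ = P/(ρg) = 462.5×1000 / (1000 × 9.81) = 47.15 m.
Total head at well H: h = z + ψ = 170.96 + 47.15 = 218.11 m.
Δh = h(well D) − h(well H) = 215.27 − 218.11 = -2.84 m.
Vertical separation Δz = 190.77 − 170.96 = 19.81 m.
|i_v| = |Δh| / Δz = 2.84 / 19.81 = 0.143.
Head is higher in the deep piezometer, so vertical flow is upward (discharge condition).

|i_v| ≈ 0.143; vertical flow is upward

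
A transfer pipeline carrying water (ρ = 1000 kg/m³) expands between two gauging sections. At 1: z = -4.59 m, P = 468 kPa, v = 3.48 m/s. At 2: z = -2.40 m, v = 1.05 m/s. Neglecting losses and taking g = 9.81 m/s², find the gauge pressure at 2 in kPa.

Pressure head at 1: ψ₁ = P₁/(ρg) = 468×1000 / (1000 × 9.81) = 47.71 m.
Velocity heads: v₁²/2g = 3.48²/19.62 = 0.617 m; v₂²/2g = 1.05²/19.62 = 0.056 m.
Total head H = z₁ + ψ₁ + v₁²/2g = -4.59 + 47.71 + 0.617 = 43.74 m.
ψ₂ = H − z₂ − v₂²/2g = 43.74 − (-2.40) − 0.056 = 46.08 m.
P₂ = ρgψ₂ = 1000 × 9.81 × 46.08 ≈ 452 kPa.

P₂ ≈ 452 kPa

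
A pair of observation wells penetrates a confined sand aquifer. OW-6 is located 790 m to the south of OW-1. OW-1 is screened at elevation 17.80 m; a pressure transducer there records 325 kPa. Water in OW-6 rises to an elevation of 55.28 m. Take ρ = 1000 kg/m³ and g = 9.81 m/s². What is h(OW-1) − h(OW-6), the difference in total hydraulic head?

Pressure head at OW-1: ψ = P/(ρg) = 325×1000 / (1000 × 9.81) = 33.13 m.
Total head at OW-1: h = z + ψ = 17.80 + 33.13 = 50.93 m.
Total head at OW-6: h = 55.28 m (water level in the piezometer is the total head).
Head difference: h(OW-1) − h(OW-6) = 50.93 − 55.28 = -4.35 m.

Δh ≈ -4.35 m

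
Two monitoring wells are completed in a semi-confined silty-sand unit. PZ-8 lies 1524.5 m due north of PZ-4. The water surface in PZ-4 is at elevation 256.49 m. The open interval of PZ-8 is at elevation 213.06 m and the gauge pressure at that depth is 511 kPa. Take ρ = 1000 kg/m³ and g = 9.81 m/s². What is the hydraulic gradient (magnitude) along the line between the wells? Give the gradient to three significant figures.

Total head at PZ-4: h = 256.49 m (water level in the piezometer is the total head).
Pressure head at PZ-8: ψ = P/(ρg) = 511×1000 / (1000 × 9.81) = 52.09 m.
Total head at PZ-8: h = z + ψ = 213.06 + 52.09 = 265.15 m.
Head difference: h(PZ-4) − h(PZ-8) = 256.49 − 265.15 = -8.66 m.
Hydraulic gradient: i = |Δh| / L = 8.66 / 1524.5 = 0.00568.

i ≈ 0.00568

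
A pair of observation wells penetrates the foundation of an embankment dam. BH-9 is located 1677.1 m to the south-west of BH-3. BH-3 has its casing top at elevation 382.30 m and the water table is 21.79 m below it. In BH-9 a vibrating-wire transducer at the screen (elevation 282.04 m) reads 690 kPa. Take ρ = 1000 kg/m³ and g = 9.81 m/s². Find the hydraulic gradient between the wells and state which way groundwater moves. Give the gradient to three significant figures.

i ≈ 0.00485; groundwater flows toward the south-west

Total head at BH-3: h = 382.30 − 21.79 = 360.51 m.
Pressure head at BH-9: ψ = P/(ρg) = 690×1000 / (1000 × 9.81) = 70.34 m.
Total head at BH-9: h = z + ψ = 282.04 + 70.34 = 352.38 m.
Head difference: h(BH-3) − h(BH-9) = 360.51 − 352.38 = 8.13 m.
Hydraulic gradient: i = |Δh| / L = 8.13 / 1677.1 = 0.00485.
Flow is from higher to lower head: from BH-3 toward BH-9, i.e. toward the south-west.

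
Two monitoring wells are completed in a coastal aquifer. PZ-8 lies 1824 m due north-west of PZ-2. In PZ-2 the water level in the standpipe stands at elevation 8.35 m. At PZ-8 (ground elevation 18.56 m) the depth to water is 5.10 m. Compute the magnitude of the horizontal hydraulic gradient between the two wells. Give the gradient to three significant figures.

i ≈ 0.00280

Total head at PZ-2: h = 8.35 m (water level in the piezometer is the total head).
Total head at PZ-8: h = 18.56 − 5.10 = 13.46 m.
Head difference: h(PZ-2) − h(PZ-8) = 8.35 − 13.46 = -5.11 m.
Hydraulic gradient: i = |Δh| / L = 5.11 / 1824 = 0.00280.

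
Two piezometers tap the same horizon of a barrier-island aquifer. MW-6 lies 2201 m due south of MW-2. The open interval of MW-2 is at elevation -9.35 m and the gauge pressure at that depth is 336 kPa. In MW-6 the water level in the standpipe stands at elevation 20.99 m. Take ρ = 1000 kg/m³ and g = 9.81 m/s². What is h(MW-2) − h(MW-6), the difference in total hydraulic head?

Pressure head at MW-2: ψ = P/(ρg) = 336×1000 / (1000 × 9.81) = 34.25 m.
Total head at MW-2: h = z + ψ = -9.35 + 34.25 = 24.90 m.
Total head at MW-6: h = 20.99 m (water level in the piezometer is the total head).
Head difference: h(MW-2) − h(MW-6) = 24.90 − 20.99 = 3.91 m.

Δh ≈ 3.91 m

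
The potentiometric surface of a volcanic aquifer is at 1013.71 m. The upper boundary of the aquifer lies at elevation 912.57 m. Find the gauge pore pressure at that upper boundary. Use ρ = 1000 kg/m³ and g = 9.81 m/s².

P ≈ 992 kPa

Pressure head at the aquifer top: ψ = h − z = 1013.71 − 912.57 = 101.14 m.
P = ρgψ = 1000 × 9.81 × 101.14 = 992183 Pa ≈ 992 kPa.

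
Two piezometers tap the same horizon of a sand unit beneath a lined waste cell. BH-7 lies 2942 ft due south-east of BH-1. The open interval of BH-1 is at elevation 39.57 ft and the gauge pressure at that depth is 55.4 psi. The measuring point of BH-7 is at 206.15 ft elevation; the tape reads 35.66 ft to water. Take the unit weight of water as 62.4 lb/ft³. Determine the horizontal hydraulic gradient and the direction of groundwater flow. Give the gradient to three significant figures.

Pressure head at BH-1: ψ = 144·P/γ = 144 × 55.4 / 62.4 = 127.85 ft.
Total head at BH-1: h = z + ψ = 39.57 + 127.85 = 167.42 ft.
Total head at BH-7: h = 206.15 − 35.66 = 170.49 ft.
Head difference: h(BH-1) − h(BH-7) = 167.42 − 170.49 = -3.07 ft.
Hydraulic gradient: i = |Δh| / L = 3.07 / 2942 = 0.00104.
Flow is from higher to lower head: from BH-7 toward BH-1, i.e. toward the north-west.

i ≈ 0.00104; groundwater flows toward the north-west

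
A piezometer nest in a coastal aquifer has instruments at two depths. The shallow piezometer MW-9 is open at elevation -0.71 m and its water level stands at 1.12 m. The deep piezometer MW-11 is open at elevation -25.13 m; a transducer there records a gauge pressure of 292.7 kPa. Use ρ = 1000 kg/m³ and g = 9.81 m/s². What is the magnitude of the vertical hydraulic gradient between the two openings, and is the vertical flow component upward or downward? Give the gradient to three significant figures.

Total head at MW-9: h = 1.12 m (water level in the standpipe).
Pressure head at MW-11: ψ = P/(ρg) = 292.7×1000 / (1000 × 9.81) = 29.84 m.
Total head at MW-11: h = z + ψ = -25.13 + 29.84 = 4.71 m.
Δh = h(MW-9) − h(MW-11) = 1.12 − 4.71 = -3.59 m.
Vertical separation Δz = -0.71 − (-25.13) = 24.42 m.
|i_v| = |Δh| / Δz = 3.59 / 24.42 = 0.147.
Head is higher in the deep piezometer, so vertical flow is upward (discharge condition).

|i_v| ≈ 0.147; vertical flow is upward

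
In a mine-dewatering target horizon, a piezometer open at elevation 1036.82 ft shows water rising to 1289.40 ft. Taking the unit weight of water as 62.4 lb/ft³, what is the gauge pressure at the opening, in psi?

Pressure head ψ = h − z = 1289.40 − 1036.82 = 252.58 ft.
P = γ·ψ / 144 = 62.4 × 252.58 / 144 = 109 psi.

P ≈ 109 psi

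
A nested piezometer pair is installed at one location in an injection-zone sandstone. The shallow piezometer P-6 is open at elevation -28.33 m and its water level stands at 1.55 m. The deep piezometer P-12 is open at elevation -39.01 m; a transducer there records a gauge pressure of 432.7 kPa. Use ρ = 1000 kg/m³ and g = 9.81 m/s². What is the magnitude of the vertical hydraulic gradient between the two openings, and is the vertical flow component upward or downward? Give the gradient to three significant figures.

|i_v| ≈ 0.332; vertical flow is upward

Total head at P-6: h = 1.55 m (water level in the standpipe).
Pressure head at P-12: ψ = P/(ρg) = 432.7×1000 / (1000 × 9.81) = 44.11 m.
Total head at P-12: h = z + ψ = -39.01 + 44.11 = 5.10 m.
Δh = h(P-6) − h(P-12) = 1.55 − 5.10 = -3.55 m.
Vertical separation Δz = -28.33 − (-39.01) = 10.68 m.
|i_v| = |Δh| / Δz = 3.55 / 10.68 = 0.332.
Head is higher in the deep piezometer, so vertical flow is upward (discharge condition).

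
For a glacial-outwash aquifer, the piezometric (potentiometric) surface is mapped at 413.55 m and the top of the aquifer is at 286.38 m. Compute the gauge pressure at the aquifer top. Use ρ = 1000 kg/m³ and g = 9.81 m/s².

Pressure head at the aquifer top: ψ = h − z = 413.55 − 286.38 = 127.17 m.
P = ρgψ = 1000 × 9.81 × 127.17 = 1247538 Pa ≈ 1250 kPa.

P ≈ 1250 kPa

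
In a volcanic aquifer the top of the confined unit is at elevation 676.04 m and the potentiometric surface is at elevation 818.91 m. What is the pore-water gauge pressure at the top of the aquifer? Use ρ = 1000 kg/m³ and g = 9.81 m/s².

P ≈ 1400 kPa

Pressure head at the aquifer top: ψ = h − z = 818.91 − 676.04 = 142.87 m.
P = ρgψ = 1000 × 9.81 × 142.87 = 1401555 Pa ≈ 1400 kPa.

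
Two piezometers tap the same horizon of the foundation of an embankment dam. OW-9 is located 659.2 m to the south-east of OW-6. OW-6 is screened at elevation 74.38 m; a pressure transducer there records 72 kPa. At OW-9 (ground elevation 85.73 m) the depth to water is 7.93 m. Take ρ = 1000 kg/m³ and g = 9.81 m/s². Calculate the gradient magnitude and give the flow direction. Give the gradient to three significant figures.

Pressure head at OW-6: ψ = P/(ρg) = 72×1000 / (1000 × 9.81) = 7.34 m.
Total head at OW-6: h = z + ψ = 74.38 + 7.34 = 81.72 m.
Total head at OW-9: h = 85.73 − 7.93 = 77.80 m.
Head difference: h(OW-6) − h(OW-9) = 81.72 − 77.80 = 3.92 m.
Hydraulic gradient: i = |Δh| / L = 3.92 / 659.2 = 0.00595.
Flow is from higher to lower head: from OW-6 toward OW-9, i.e. toward the south-east.

i ≈ 0.00595; groundwater flows toward the south-east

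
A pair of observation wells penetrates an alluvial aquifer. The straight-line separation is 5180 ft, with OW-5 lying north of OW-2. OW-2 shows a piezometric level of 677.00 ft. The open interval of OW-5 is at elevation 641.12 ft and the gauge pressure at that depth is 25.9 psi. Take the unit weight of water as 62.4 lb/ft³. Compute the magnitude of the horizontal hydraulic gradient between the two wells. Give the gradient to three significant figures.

i ≈ 0.00461

Total head at OW-2: h = 677.00 ft (water level in the piezometer is the total head).
Pressure head at OW-5: ψ = 144·P/γ = 144 × 25.9 / 62.4 = 59.77 ft.
Total head at OW-5: h = z + ψ = 641.12 + 59.77 = 700.89 ft.
Head difference: h(OW-2) − h(OW-5) = 677.00 − 700.89 = -23.89 ft.
Hydraulic gradient: i = |Δh| / L = 23.89 / 5180 = 0.00461.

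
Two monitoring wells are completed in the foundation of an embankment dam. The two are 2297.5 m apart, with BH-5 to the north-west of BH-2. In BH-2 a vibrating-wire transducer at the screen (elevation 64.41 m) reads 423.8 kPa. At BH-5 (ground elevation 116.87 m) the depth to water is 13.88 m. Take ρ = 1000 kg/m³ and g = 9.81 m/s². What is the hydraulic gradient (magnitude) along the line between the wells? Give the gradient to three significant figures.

Pressure head at BH-2: ψ = P/(ρg) = 423.8×1000 / (1000 × 9.81) = 43.20 m.
Total head at BH-2: h = z + ψ = 64.41 + 43.20 = 107.61 m.
Total head at BH-5: h = 116.87 − 13.88 = 102.99 m.
Head difference: h(BH-2) − h(BH-5) = 107.61 − 102.99 = 4.62 m.
Hydraulic gradient: i = |Δh| / L = 4.62 / 2297.5 = 0.00201.

i ≈ 0.00201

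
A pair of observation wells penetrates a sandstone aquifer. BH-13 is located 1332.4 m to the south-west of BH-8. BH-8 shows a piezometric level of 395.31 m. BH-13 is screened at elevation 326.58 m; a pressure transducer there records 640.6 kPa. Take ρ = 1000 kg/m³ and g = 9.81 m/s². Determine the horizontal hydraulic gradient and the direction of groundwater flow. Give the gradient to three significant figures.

Total head at BH-8: h = 395.31 m (water level in the piezometer is the total head).
Pressure head at BH-13: ψ = P/(ρg) = 640.6×1000 / (1000 × 9.81) = 65.30 m.
Total head at BH-13: h = z + ψ = 326.58 + 65.30 = 391.88 m.
Head difference: h(BH-8) − h(BH-13) = 395.31 − 391.88 = 3.43 m.
Hydraulic gradient: i = |Δh| / L = 3.43 / 1332.4 = 0.00257.
Flow is from higher to lower head: from BH-8 toward BH-13, i.e. toward the south-west.

i ≈ 0.00257; groundwater flows toward the south-west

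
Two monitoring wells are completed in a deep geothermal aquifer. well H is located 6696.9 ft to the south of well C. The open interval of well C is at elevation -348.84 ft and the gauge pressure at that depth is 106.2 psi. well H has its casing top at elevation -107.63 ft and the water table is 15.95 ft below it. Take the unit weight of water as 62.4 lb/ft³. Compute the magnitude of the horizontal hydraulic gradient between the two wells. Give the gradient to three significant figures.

i ≈ 0.00296

Pressure head at well C: ψ = 144·P/γ = 144 × 106.2 / 62.4 = 245.08 ft.
Total head at well C: h = z + ψ = -348.84 + 245.08 = -103.76 ft.
Total head at well H: h = -107.63 − 15.95 = -123.58 ft.
Head difference: h(well C) − h(well H) = -103.76 − (-123.58) = 19.82 ft.
Hydraulic gradient: i = |Δh| / L = 19.82 / 6696.9 = 0.00296.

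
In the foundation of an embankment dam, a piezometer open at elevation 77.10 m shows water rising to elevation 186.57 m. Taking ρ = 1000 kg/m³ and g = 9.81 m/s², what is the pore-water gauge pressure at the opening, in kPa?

P ≈ 1070 kPa

Pressure head ψ = h − z = 186.57 − 77.10 = 109.47 m.
P = ρgψ = 1000 × 9.81 × 109.47 = 1073901 Pa ≈ 1070 kPa.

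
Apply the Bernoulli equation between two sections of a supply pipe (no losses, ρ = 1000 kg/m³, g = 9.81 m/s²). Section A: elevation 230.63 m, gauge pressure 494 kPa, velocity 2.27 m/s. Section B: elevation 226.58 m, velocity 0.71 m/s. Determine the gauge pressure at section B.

P₂ ≈ 536 kPa

Pressure head at A: ψ₁ = P₁/(ρg) = 494×1000 / (1000 × 9.81) = 50.36 m.
Velocity heads: v₁²/2g = 2.27²/19.62 = 0.263 m; v₂²/2g = 0.71²/19.62 = 0.026 m.
Total head H = z₁ + ψ₁ + v₁²/2g = 230.63 + 50.36 + 0.263 = 281.25 m.
ψ₂ = H − z₂ − v₂²/2g = 281.25 − 226.58 − 0.026 = 54.64 m.
P₂ = ρgψ₂ = 1000 × 9.81 × 54.64 ≈ 536 kPa.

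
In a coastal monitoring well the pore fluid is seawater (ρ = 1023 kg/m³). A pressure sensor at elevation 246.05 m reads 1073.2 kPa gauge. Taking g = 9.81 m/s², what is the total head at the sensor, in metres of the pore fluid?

ψ = P/(ρg) = 1073.2×1000 / (1023 × 9.81) = 106.94 m.
h = z + ψ = 246.05 + 106.94 = 352.99 m.

h ≈ 352.99 m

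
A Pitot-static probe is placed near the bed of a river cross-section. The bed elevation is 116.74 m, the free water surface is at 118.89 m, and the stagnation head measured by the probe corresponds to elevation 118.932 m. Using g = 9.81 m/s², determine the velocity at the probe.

v ≈ 0.908 m/s

Near the bed, under hydrostatic conditions, the piezometric head (z + ψ) equals the free-surface elevation, 118.89 m.
Velocity head = total − piezometric = 118.932 − 118.89 = 0.042 m.
v = √(2g·h_v) = √(2 × 9.81 × 0.042) = 0.908 m/s.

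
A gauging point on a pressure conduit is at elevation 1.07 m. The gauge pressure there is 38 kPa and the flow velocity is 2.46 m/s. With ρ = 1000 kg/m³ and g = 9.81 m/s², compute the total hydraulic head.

Pressure head ψ = P/(ρg) = 38×1000 / (1000 × 9.81) = 3.87 m.
Velocity head = v²/(2g) = 2.46² / (2 × 9.81) = 0.308 m.
h = z + ψ + v²/(2g) = 1.07 + 3.87 + 0.308 = 5.25 m.

h ≈ 5.25 m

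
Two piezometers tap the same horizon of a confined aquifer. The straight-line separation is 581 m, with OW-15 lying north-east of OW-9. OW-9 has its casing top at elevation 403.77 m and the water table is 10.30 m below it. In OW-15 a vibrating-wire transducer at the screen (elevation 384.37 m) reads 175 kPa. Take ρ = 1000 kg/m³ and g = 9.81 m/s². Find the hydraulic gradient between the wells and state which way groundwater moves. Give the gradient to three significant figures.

i ≈ 0.0150; groundwater flows toward the south-west

Total head at OW-9: h = 403.77 − 10.30 = 393.47 m.
Pressure head at OW-15: ψ = P/(ρg) = 175×1000 / (1000 × 9.81) = 17.84 m.
Total head at OW-15: h = z + ψ = 384.37 + 17.84 = 402.21 m.
Head difference: h(OW-9) − h(OW-15) = 393.47 − 402.21 = -8.74 m.
Hydraulic gradient: i = |Δh| / L = 8.74 / 581 = 0.0150.
Flow is from higher to lower head: from OW-15 toward OW-9, i.e. toward the south-west.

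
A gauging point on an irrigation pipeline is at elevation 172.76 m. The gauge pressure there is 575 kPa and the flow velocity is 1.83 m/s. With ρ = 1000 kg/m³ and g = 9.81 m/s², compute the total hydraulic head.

Pressure head ψ = P/(ρg) = 575×1000 / (1000 × 9.81) = 58.61 m.
Velocity head = v²/(2g) = 1.83² / (2 × 9.81) = 0.171 m.
h = z + ψ + v²/(2g) = 172.76 + 58.61 + 0.171 = 231.54 m.

h ≈ 231.54 m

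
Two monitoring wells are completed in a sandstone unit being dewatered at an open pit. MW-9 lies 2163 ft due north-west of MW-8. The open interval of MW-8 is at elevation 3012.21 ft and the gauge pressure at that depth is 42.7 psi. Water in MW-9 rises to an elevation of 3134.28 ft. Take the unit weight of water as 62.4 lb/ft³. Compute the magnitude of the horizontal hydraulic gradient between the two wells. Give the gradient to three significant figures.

Pressure head at MW-8: ψ = 144·P/γ = 144 × 42.7 / 62.4 = 98.54 ft.
Total head at MW-8: h = z + ψ = 3012.21 + 98.54 = 3110.75 ft.
Total head at MW-9: h = 3134.28 ft (water level in the piezometer is the total head).
Head difference: h(MW-8) − h(MW-9) = 3110.75 − 3134.28 = -23.53 ft.
Hydraulic gradient: i = |Δh| / L = 23.53 / 2163 = 0.0109.

i ≈ 0.0109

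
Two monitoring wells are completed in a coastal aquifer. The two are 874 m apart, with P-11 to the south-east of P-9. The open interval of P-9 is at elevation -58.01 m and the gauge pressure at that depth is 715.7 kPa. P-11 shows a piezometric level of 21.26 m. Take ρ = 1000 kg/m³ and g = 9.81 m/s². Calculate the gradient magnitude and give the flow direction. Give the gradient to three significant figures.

i ≈ 0.00722; groundwater flows toward the north-west

Pressure head at P-9: ψ = P/(ρg) = 715.7×1000 / (1000 × 9.81) = 72.96 m.
Total head at P-9: h = z + ψ = -58.01 + 72.96 = 14.95 m.
Total head at P-11: h = 21.26 m (water level in the piezometer is the total head).
Head difference: h(P-9) − h(P-11) = 14.95 − 21.26 = -6.31 m.
Hydraulic gradient: i = |Δh| / L = 6.31 / 874 = 0.00722.
Flow is from higher to lower head: from P-11 toward P-9, i.e. toward the north-west.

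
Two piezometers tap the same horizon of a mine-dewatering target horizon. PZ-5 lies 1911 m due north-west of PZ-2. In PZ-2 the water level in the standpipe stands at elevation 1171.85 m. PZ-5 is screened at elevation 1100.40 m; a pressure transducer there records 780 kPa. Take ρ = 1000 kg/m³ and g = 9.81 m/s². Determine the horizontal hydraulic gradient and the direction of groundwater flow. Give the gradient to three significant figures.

Total head at PZ-2: h = 1171.85 m (water level in the piezometer is the total head).
Pressure head at PZ-5: ψ = P/(ρg) = 780×1000 / (1000 × 9.81) = 79.51 m.
Total head at PZ-5: h = z + ψ = 1100.40 + 79.51 = 1179.91 m.
Head difference: h(PZ-2) − h(PZ-5) = 1171.85 − 1179.91 = -8.06 m.
Hydraulic gradient: i = |Δh| / L = 8.06 / 1911 = 0.00422.
Flow is from higher to lower head: from PZ-5 toward PZ-2, i.e. toward the south-east.

i ≈ 0.00422; groundwater flows toward the south-east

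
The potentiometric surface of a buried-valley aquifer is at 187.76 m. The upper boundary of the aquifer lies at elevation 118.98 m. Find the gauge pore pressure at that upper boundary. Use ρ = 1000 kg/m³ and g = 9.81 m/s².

P ≈ 675 kPa

Pressure head at the aquifer top: ψ = h − z = 187.76 − 118.98 = 68.78 m.
P = ρgψ = 1000 × 9.81 × 68.78 = 674732 Pa ≈ 675 kPa.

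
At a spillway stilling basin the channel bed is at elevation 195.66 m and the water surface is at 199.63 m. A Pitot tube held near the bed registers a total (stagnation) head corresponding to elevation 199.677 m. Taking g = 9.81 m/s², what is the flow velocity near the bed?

v ≈ 0.960 m/s

Near the bed, under hydrostatic conditions, the piezometric head (z + ψ) equals the free-surface elevation, 199.63 m.
Velocity head = total − piezometric = 199.677 − 199.63 = 0.047 m.
v = √(2g·h_v) = √(2 × 9.81 × 0.047) = 0.960 m/s.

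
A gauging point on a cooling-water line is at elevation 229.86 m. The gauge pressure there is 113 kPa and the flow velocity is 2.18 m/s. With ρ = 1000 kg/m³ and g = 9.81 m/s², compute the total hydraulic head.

Pressure head ψ = P/(ρg) = 113×1000 / (1000 × 9.81) = 11.52 m.
Velocity head = v²/(2g) = 2.18² / (2 × 9.81) = 0.242 m.
h = z + ψ + v²/(2g) = 229.86 + 11.52 + 0.242 = 241.62 m.

h ≈ 241.62 m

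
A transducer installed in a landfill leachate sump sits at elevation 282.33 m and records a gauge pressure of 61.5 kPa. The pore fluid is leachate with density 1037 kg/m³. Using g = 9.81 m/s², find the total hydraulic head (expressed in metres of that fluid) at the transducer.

ψ = P/(ρg) = 61.5×1000 / (1037 × 9.81) = 6.05 m.
h = z + ψ = 282.33 + 6.05 = 288.38 m.

h ≈ 288.38 m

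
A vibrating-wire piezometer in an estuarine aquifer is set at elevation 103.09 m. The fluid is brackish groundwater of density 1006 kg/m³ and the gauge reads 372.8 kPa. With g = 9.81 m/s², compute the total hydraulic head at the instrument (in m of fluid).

ψ = P/(ρg) = 372.8×1000 / (1006 × 9.81) = 37.78 m.
h = z + ψ = 103.09 + 37.78 = 140.87 m.

h ≈ 140.87 m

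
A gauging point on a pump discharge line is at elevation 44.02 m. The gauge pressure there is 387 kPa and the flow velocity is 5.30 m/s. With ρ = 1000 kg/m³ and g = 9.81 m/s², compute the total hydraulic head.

Pressure head ψ = P/(ρg) = 387×1000 / (1000 × 9.81) = 39.45 m.
Velocity head = v²/(2g) = 5.30² / (2 × 9.81) = 1.432 m.
h = z + ψ + v²/(2g) = 44.02 + 39.45 + 1.432 = 84.90 m.

h ≈ 84.90 m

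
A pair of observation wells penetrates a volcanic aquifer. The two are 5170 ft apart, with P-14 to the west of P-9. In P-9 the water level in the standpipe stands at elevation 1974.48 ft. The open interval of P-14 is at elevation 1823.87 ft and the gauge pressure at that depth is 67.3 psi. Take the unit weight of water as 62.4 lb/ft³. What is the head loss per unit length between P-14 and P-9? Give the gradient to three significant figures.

Total head at P-9: h = 1974.48 ft (water level in the piezometer is the total head).
Pressure head at P-14: ψ = 144·P/γ = 144 × 67.3 / 62.4 = 155.31 ft.
Total head at P-14: h = z + ψ = 1823.87 + 155.31 = 1979.18 ft.
Head difference: h(P-9) − h(P-14) = 1974.48 − 1979.18 = -4.70 ft.
Hydraulic gradient: i = |Δh| / L = 4.70 / 5170 = 0.000909.

i ≈ 0.000909 ft/ft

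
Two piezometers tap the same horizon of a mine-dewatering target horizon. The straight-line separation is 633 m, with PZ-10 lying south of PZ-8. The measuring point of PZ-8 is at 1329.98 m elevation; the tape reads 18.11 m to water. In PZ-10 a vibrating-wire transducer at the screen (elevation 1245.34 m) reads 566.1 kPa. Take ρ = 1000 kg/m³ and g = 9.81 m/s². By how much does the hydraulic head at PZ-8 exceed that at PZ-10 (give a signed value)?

Δh ≈ 8.82 m

Total head at PZ-8: h = 1329.98 − 18.11 = 1311.87 m.
Pressure head at PZ-10: ψ = P/(ρg) = 566.1×1000 / (1000 × 9.81) = 57.71 m.
Total head at PZ-10: h = z + ψ = 1245.34 + 57.71 = 1303.05 m.
Head difference: h(PZ-8) − h(PZ-10) = 1311.87 − 1303.05 = 8.82 m.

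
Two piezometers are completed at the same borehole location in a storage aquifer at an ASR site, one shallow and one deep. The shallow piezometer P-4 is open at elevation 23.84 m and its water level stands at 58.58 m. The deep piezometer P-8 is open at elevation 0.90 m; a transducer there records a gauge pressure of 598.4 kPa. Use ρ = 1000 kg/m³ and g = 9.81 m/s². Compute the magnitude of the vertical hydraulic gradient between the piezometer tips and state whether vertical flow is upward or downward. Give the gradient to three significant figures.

Total head at P-4: h = 58.58 m (water level in the standpipe).
Pressure head at P-8: ψ = P/(ρg) = 598.4×1000 / (1000 × 9.81) = 61.00 m.
Total head at P-8: h = z + ψ = 0.90 + 61.00 = 61.90 m.
Δh = h(P-4) − h(P-8) = 58.58 − 61.90 = -3.32 m.
Vertical separation Δz = 23.84 − 0.90 = 22.94 m.
|i_v| = |Δh| / Δz = 3.32 / 22.94 = 0.145.
Head is higher in the deep piezometer, so vertical flow is upward (discharge condition).

|i_v| ≈ 0.145; vertical flow is upward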